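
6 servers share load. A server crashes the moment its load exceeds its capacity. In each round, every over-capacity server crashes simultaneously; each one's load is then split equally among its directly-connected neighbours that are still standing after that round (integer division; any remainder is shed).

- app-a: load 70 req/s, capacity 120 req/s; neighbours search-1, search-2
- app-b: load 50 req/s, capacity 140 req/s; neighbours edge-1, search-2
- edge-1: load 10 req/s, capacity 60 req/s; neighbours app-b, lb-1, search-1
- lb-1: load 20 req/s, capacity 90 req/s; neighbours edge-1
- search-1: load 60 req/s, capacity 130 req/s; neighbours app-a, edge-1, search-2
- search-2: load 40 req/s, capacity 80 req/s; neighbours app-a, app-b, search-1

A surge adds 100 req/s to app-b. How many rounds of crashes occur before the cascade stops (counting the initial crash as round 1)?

3

Round 1 — app-b at 150 > 140. app-b crashes.
  app-b sheds 150 req/s to edge-1, search-2: 75 each.
    edge-1: 10+75 = 85 > 60
    search-2: 40+75 = 115 > 80
Round 2 — edge-1, search-2 crash.
  edge-1 sheds 85 req/s to lb-1, search-1: 42 each (1 lost).
    lb-1: 20+42 = 62 ≤ 90
    search-1: 60+42 = 102 ≤ 130
  search-2 sheds 115 req/s to app-a, search-1: 57 each (1 lost).
    app-a: 70+57 = 127 > 120
    search-1: 102+57 = 159 > 130
Round 3 — app-a, search-1 crash.
  app-a sheds 127 req/s: no online neighbours, lost.
  search-1 sheds 159 req/s: no online neighbours, lost.
No further crashes.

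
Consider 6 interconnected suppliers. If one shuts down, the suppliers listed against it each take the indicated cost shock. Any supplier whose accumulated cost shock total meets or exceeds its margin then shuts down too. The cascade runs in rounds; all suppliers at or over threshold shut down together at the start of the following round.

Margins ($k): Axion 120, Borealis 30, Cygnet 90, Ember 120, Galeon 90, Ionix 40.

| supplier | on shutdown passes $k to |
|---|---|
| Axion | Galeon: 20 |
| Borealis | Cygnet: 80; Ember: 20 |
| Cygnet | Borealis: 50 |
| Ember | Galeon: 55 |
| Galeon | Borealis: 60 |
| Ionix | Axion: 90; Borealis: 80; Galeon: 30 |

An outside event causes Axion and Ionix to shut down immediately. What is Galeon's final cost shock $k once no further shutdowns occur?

50

Round 1 — Axion, Ionix shut down (initial).
  Borealis: +80 → 80 ≥ 30
  Galeon: +20+30 → 50 < 90
Round 2 — Borealis shuts down.
  Cygnet: +80 → 80 < 90
  Ember: +20 → 20 < 120
No further shutdowns.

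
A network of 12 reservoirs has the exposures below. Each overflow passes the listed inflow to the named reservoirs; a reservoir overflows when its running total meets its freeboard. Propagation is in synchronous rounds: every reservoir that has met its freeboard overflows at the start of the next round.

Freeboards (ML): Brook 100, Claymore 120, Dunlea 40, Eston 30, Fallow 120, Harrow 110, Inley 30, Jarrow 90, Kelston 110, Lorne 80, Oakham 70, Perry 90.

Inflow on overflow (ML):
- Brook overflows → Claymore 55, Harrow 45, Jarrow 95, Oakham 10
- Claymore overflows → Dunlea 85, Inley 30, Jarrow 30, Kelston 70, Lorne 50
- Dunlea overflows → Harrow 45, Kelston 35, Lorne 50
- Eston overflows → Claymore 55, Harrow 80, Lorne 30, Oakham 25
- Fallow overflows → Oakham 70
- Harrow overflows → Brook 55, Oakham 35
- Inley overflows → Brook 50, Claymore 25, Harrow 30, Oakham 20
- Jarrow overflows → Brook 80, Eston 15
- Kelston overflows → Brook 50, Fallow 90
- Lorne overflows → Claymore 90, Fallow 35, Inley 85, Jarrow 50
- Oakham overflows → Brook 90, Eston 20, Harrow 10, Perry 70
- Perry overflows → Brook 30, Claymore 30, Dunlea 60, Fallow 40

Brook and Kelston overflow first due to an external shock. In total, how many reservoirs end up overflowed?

3

Round 1 — Brook, Kelston overflow (initial).
  Claymore: +55 → 55 < 120
  Fallow: +90 → 90 < 120
  Harrow: +45 → 45 < 110
  Jarrow: +95 → 95 ≥ 90
  Oakham: +10 → 10 < 70
Round 2 — Jarrow overflows.
  Eston: +15 → 15 < 30
No further overflows.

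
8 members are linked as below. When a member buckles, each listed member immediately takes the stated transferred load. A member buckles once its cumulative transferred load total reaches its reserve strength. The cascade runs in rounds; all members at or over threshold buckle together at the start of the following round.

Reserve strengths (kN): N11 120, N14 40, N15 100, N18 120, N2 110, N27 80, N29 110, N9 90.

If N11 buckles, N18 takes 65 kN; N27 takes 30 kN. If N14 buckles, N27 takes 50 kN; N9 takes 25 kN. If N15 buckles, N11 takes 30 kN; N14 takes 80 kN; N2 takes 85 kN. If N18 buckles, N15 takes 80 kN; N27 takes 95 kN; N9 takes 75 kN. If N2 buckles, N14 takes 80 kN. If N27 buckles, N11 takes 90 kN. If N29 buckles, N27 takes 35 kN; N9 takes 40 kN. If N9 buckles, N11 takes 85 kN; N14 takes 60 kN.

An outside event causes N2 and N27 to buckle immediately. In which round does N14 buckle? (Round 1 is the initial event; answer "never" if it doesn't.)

Round 1 — N2, N27 buckle (initial).
  N11: +90 → 90 < 120
  N14: +80 → 80 ≥ 40
Round 2 — N14 buckles.
  N9: +25 → 25 < 90
No further bucklings.

2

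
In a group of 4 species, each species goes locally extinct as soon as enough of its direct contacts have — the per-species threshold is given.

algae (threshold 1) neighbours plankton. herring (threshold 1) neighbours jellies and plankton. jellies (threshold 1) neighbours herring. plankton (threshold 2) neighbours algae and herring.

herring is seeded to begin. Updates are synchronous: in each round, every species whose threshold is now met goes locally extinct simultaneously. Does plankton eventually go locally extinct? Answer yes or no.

Round 1 — herring goes locally extinct (initial).
Round 2 — checking thresholds:
  jellies: 1 of 1 neighbours ≥ 1, goes locally extinct.
  plankton: 1 of 2 neighbours < 2, holds.
Round 3 — no new extinctions; cascade stops.

no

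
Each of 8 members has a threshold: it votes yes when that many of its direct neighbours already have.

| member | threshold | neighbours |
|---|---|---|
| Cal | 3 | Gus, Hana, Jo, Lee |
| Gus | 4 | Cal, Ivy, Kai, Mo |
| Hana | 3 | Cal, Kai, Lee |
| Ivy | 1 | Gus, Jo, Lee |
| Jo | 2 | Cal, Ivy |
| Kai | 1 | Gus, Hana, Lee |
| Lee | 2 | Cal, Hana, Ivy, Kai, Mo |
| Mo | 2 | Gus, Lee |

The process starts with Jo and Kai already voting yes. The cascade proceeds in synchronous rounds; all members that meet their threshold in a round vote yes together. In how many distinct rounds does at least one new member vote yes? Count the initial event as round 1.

3

Round 1 — Jo, Kai vote yes (initial).
Round 2 — checking thresholds:
  Cal: 1 of 4 neighbours < 3, not yet.
  Gus: 1 of 4 neighbours < 4, not yet.
  Hana: 1 of 3 neighbours < 3, not yet.
  Ivy: 1 of 3 neighbours ≥ 1, votes yes.
  Lee: 1 of 5 neighbours < 2, not yet.
Round 3 — checking thresholds:
  Cal: 1 of 4 neighbours < 3, not yet.
  Gus: 2 of 4 neighbours < 4, not yet.
  Hana: 1 of 3 neighbours < 3, not yet.
  Lee: 2 of 5 neighbours ≥ 2, votes yes.
Round 4 — no new yes votes; cascade stops.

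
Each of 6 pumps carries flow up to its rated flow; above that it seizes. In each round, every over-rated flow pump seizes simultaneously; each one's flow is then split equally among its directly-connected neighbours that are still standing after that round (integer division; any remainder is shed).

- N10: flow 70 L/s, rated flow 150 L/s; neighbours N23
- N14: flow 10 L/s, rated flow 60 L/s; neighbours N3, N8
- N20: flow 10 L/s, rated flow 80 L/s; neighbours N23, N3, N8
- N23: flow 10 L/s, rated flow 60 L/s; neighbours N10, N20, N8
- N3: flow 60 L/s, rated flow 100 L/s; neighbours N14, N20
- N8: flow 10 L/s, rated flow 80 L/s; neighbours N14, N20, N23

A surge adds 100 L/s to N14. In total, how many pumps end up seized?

5

Round 1 — N14 at 110 > 60. N14 seizes.
  N14 sheds 110 L/s to N3, N8: 55 each.
    N3: 60+55 = 115 > 100
    N8: 10+55 = 65 ≤ 80
Round 2 — N3 seizes.
  N3 sheds 115 L/s to N20: 115 each.
    N20: 10+115 = 125 > 80
Round 3 — N20 seizes.
  N20 sheds 125 L/s to N23, N8: 62 each (1 lost).
    N23: 10+62 = 72 > 60
    N8: 65+62 = 127 > 80
Round 4 — N23, N8 seize.
  N23 sheds 72 L/s to N10: 72 each.
    N10: 70+72 = 142 ≤ 150
  N8 sheds 127 L/s: no online neighbours, lost.
No further seizures.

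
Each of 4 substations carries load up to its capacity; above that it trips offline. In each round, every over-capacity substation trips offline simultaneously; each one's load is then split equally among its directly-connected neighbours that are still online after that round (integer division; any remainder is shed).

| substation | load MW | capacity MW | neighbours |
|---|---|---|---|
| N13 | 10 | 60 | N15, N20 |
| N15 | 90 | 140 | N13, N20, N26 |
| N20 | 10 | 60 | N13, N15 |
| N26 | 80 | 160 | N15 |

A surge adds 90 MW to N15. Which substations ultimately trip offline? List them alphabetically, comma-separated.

N13, N15, N20

Round 1 — N15 at 180 > 140. N15 trips offline.
  N15 sheds 180 MW to N13, N20, N26: 60 each.
    N13: 10+60 = 70 > 60
    N20: 10+60 = 70 > 60
    N26: 80+60 = 140 ≤ 160
Round 2 — N13, N20 trip offline.
  N13 sheds 70 MW: no online neighbours, lost.
  N20 sheds 70 MW: no online neighbours, lost.
No further trips.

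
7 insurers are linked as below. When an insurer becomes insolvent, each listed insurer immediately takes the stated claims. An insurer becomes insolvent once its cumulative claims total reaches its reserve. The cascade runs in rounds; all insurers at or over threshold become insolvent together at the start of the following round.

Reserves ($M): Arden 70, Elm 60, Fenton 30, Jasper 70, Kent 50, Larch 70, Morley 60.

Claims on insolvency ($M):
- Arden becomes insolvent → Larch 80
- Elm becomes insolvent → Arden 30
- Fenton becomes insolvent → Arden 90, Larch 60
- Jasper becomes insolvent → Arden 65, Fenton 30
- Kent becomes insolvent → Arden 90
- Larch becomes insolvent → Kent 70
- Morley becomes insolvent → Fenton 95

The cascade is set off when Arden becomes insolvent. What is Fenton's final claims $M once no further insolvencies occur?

Round 1 — Arden becomes insolvent (initial).
  Larch: +80 → 80 ≥ 70
Round 2 — Larch becomes insolvent.
  Kent: +70 → 70 ≥ 50
Round 3 — Kent becomes insolvent.
No further insolvencies.

0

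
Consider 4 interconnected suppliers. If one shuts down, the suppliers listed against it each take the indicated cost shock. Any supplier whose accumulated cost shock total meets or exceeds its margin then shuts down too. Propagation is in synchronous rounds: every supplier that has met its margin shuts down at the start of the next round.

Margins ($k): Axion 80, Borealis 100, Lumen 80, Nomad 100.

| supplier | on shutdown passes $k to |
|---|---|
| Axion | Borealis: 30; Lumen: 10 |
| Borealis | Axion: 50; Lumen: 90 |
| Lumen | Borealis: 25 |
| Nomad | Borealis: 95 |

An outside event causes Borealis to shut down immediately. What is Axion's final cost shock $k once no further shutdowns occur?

Round 1 — Borealis shuts down (initial).
  Axion: +50 → 50 < 80
  Lumen: +90 → 90 ≥ 80
Round 2 — Lumen shuts down.
No further shutdowns.

50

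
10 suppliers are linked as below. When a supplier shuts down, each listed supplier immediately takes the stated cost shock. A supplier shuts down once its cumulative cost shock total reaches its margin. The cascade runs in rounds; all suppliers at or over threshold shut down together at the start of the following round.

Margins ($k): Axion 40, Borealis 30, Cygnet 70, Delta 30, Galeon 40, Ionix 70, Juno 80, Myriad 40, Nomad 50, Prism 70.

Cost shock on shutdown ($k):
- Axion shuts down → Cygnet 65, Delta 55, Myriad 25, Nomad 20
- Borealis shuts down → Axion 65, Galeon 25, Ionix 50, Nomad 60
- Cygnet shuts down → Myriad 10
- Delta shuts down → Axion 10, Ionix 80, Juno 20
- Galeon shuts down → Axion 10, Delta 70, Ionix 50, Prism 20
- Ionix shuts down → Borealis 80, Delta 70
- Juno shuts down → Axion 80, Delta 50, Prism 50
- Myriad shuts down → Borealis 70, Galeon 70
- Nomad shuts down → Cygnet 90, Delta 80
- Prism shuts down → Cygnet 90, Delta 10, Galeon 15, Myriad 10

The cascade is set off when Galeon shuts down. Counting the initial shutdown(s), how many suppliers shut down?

Round 1 — Galeon shuts down (initial).
  Axion: +10 → 10 < 40
  Delta: +70 → 70 ≥ 30
  Ionix: +50 → 50 < 70
  Prism: +20 → 20 < 70
Round 2 — Delta shuts down.
  Axion: +10 → 20 < 40
  Ionix: +80 → 130 ≥ 70
  Juno: +20 → 20 < 80
Round 3 — Ionix shuts down.
  Borealis: +80 → 80 ≥ 30
Round 4 — Borealis shuts down.
  Axion: +65 → 85 ≥ 40
  Nomad: +60 → 60 ≥ 50
Round 5 — Axion, Nomad shut down.
  Cygnet: +65+90 → 155 ≥ 70
  Myriad: +25 → 25 < 40
Round 6 — Cygnet shuts down.
  Myriad: +10 → 35 < 40
No further shutdowns.

7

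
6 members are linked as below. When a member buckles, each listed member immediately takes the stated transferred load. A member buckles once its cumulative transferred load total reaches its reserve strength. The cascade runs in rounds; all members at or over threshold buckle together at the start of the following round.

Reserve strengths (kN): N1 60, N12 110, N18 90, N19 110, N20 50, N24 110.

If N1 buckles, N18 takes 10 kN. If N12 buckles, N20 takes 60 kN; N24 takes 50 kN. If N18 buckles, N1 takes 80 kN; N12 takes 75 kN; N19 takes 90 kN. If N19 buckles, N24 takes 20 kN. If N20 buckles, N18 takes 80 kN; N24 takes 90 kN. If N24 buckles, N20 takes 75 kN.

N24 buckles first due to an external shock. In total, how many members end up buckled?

Round 1 — N24 buckles (initial).
  N20: +75 → 75 ≥ 50
Round 2 — N20 buckles.
  N18: +80 → 80 < 90
No further bucklings.

2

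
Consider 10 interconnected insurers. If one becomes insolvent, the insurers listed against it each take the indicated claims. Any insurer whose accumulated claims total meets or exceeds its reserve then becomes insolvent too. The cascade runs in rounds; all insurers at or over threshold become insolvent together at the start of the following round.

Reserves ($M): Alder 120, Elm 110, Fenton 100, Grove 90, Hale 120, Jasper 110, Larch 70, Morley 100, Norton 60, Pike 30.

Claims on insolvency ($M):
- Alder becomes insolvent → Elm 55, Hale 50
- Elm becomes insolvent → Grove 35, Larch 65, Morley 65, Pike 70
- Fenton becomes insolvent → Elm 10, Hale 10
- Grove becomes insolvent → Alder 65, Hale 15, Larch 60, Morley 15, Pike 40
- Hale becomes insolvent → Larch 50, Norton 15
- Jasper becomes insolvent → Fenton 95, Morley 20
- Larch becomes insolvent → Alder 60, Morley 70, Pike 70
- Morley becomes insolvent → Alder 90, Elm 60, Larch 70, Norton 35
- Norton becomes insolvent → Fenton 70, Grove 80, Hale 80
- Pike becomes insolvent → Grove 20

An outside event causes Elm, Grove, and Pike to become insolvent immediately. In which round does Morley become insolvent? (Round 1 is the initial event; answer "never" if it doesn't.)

3

Round 1 — Elm, Grove, Pike become insolvent (initial).
  Alder: +65 → 65 < 120
  Hale: +15 → 15 < 120
  Larch: +65+60 → 125 ≥ 70
  Morley: +65+15 → 80 < 100
Round 2 — Larch becomes insolvent.
  Alder: +60 → 125 ≥ 120
  Morley: +70 → 150 ≥ 100
Round 3 — Alder, Morley become insolvent.
  Hale: +50 → 65 < 120
  Norton: +35 → 35 < 60
No further insolvencies.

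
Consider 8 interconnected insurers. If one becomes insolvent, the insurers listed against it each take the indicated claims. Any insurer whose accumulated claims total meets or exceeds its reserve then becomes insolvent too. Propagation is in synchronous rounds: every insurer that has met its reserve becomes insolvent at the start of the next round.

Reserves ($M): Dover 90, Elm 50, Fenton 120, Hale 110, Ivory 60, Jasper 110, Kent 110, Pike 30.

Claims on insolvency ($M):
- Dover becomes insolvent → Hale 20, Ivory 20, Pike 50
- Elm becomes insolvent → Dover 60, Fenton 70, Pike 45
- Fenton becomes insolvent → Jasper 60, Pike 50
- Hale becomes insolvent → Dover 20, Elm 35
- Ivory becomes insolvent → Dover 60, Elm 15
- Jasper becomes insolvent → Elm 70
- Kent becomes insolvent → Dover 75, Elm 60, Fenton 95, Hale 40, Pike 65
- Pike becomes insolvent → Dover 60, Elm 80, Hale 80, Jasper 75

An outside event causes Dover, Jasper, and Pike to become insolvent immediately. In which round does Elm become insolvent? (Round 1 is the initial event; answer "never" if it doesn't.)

Round 1 — Dover, Jasper, Pike become insolvent (initial).
  Elm: +70+80 → 150 ≥ 50
  Hale: +20+80 → 100 < 110
  Ivory: +20 → 20 < 60
Round 2 — Elm becomes insolvent.
  Fenton: +70 → 70 < 120
No further insolvencies.

2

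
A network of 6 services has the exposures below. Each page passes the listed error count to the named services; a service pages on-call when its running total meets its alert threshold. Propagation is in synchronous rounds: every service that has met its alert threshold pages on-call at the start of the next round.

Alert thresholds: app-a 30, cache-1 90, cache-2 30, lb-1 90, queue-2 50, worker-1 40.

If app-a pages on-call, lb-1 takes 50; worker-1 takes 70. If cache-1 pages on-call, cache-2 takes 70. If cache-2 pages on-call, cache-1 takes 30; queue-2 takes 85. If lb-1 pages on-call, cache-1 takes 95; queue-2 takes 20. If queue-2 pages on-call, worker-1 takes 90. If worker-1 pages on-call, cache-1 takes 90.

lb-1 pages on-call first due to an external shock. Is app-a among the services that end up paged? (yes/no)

Round 1 — lb-1 pages on-call (initial).
  cache-1: +95 → 95 ≥ 90
  queue-2: +20 → 20 < 50
Round 2 — cache-1 pages on-call.
  cache-2: +70 → 70 ≥ 30
Round 3 — cache-2 pages on-call.
  queue-2: +85 → 105 ≥ 50
Round 4 — queue-2 pages on-call.
  worker-1: +90 → 90 ≥ 40
Round 5 — worker-1 pages on-call.
No further pages.

no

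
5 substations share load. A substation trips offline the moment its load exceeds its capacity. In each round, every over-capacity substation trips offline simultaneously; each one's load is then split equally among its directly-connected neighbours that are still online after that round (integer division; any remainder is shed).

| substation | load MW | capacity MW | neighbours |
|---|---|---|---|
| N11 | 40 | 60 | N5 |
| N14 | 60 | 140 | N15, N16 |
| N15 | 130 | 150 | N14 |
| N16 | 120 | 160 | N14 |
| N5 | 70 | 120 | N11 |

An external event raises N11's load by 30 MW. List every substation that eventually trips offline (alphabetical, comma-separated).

N11, N5

Round 1 — N11 at 70 > 60. N11 trips offline.
  N11 sheds 70 MW to N5: 70 each.
    N5: 70+70 = 140 > 120
Round 2 — N5 trips offline.
  N5 sheds 140 MW: no online neighbours, lost.
No further trips.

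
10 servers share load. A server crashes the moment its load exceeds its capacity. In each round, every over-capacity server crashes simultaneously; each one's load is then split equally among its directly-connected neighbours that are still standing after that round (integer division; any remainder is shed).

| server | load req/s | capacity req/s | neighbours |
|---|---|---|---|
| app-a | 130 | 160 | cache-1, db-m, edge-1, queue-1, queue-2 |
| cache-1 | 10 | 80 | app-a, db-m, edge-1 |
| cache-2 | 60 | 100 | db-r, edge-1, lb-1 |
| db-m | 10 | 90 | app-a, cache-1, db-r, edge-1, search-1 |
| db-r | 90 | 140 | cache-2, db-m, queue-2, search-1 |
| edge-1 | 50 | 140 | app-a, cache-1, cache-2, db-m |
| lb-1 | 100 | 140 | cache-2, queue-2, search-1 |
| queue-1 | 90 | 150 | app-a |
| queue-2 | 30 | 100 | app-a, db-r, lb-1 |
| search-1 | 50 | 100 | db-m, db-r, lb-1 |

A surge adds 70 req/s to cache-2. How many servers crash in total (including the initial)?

9

Round 1 — cache-2 at 130 > 100. cache-2 crashes.
  cache-2 sheds 130 req/s to db-r, edge-1, lb-1: 43 each (1 lost).
    db-r: 90+43 = 133 ≤ 140
    edge-1: 50+43 = 93 ≤ 140
    lb-1: 100+43 = 143 > 140
Round 2 — lb-1 crashes.
  lb-1 sheds 143 req/s to queue-2, search-1: 71 each (1 lost).
    queue-2: 30+71 = 101 > 100
    search-1: 50+71 = 121 > 100
Round 3 — queue-2, search-1 crash.
  queue-2 sheds 101 req/s to app-a, db-r: 50 each (1 lost).
    app-a: 130+50 = 180 > 160
    db-r: 133+50 = 183 > 140
  search-1 sheds 121 req/s to db-m, db-r: 60 each (1 lost).
    db-m: 10+60 = 70 ≤ 90
    db-r: 183+60 = 243 > 140
Round 4 — app-a, db-r crash.
  app-a sheds 180 req/s to cache-1, db-m, edge-1, queue-1: 45 each.
    cache-1: 10+45 = 55 ≤ 80
    db-m: 70+45 = 115 > 90
    edge-1: 93+45 = 138 ≤ 140
    queue-1: 90+45 = 135 ≤ 150
  db-r sheds 243 req/s to db-m: 243 each.
    db-m: 115+243 = 358 > 90
Round 5 — db-m crashes.
  db-m sheds 358 req/s to cache-1, edge-1: 179 each.
    cache-1: 55+179 = 234 > 80
    edge-1: 138+179 = 317 > 140
Round 6 — cache-1, edge-1 crash.
  cache-1 sheds 234 req/s: no online neighbours, lost.
  edge-1 sheds 317 req/s: no online neighbours, lost.
No further crashes.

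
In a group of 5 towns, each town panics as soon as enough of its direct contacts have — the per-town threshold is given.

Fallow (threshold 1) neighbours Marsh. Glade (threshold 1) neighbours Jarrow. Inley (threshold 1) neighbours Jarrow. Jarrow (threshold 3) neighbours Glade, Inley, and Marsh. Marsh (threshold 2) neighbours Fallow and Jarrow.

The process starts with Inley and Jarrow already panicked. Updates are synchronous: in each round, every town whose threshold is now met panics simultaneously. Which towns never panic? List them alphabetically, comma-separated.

Fallow, Marsh

Round 1 — Inley, Jarrow panic (initial).
Round 2 — checking thresholds:
  Glade: 1 of 1 neighbours ≥ 1, panics.
  Marsh: 1 of 2 neighbours < 2, not yet.
Round 3 — no new panics; cascade stops.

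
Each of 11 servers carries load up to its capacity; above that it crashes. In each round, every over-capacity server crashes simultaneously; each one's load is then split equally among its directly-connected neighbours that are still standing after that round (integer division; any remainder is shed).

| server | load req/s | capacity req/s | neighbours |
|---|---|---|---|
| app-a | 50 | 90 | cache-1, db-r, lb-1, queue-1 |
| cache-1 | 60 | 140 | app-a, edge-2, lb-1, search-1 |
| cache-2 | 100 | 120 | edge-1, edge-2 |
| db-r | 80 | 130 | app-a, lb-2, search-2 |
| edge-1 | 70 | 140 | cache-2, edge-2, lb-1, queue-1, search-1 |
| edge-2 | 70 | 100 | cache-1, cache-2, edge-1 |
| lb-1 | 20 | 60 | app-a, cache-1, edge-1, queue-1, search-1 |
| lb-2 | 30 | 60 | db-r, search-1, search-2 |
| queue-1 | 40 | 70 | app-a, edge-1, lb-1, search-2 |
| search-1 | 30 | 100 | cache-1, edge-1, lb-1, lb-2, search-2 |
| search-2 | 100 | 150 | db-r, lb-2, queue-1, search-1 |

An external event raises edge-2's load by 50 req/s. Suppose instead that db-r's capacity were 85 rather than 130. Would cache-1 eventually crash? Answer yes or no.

yes

With db-r's capacity at 85:
Round 1 — edge-2 at 120 > 100. edge-2 crashes.
  edge-2 sheds 120 req/s to cache-1, cache-2, edge-1: 40 each.
    cache-1: 60+40 = 100 ≤ 140
    cache-2: 100+40 = 140 > 120
    edge-1: 70+40 = 110 ≤ 140
Round 2 — cache-2 crashes.
  cache-2 sheds 140 req/s to edge-1: 140 each.
    edge-1: 110+140 = 250 > 140
Round 3 — edge-1 crashes.
  edge-1 sheds 250 req/s to lb-1, queue-1, search-1: 83 each (1 lost).
    lb-1: 20+83 = 103 > 60
    queue-1: 40+83 = 123 > 70
    search-1: 30+83 = 113 > 100
Round 4 — lb-1, queue-1, search-1 crash.
  lb-1 sheds 103 req/s to app-a, cache-1: 51 each (1 lost).
    app-a: 50+51 = 101 > 90
    cache-1: 100+51 = 151 > 140
  queue-1 sheds 123 req/s to app-a, search-2: 61 each (1 lost).
    app-a: 101+61 = 162 > 90
    search-2: 100+61 = 161 > 150
  search-1 sheds 113 req/s to cache-1, lb-2, search-2: 37 each (2 lost).
    cache-1: 151+37 = 188 > 140
    lb-2: 30+37 = 67 > 60
    search-2: 161+37 = 198 > 150
Round 5 — app-a, cache-1, lb-2, search-2 crash.
  app-a sheds 162 req/s to db-r: 162 each.
    db-r: 80+162 = 242 > 85
  cache-1 sheds 188 req/s: no online neighbours, lost.
  lb-2 sheds 67 req/s to db-r: 67 each.
    db-r: 242+67 = 309 > 85
  search-2 sheds 198 req/s to db-r: 198 each.
    db-r: 309+198 = 507 > 85
Round 6 — db-r crashes.
  db-r sheds 507 req/s: no online neighbours, lost.
No further crashes.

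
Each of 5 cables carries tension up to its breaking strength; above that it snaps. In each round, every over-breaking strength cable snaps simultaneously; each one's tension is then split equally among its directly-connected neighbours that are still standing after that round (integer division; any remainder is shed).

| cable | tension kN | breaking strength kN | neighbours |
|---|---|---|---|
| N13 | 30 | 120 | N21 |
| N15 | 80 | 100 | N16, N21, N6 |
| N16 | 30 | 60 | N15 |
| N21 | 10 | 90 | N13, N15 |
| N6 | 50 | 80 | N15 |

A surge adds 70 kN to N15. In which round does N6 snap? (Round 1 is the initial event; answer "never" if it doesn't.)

Round 1 — N15 at 150 > 100. N15 snaps.
  N15 sheds 150 kN to N16, N21, N6: 50 each.
    N16: 30+50 = 80 > 60
    N21: 10+50 = 60 ≤ 90
    N6: 50+50 = 100 > 80
Round 2 — N16, N6 snap.
  N16 sheds 80 kN: no online neighbours, lost.
  N6 sheds 100 kN: no online neighbours, lost.
No further breaks.

2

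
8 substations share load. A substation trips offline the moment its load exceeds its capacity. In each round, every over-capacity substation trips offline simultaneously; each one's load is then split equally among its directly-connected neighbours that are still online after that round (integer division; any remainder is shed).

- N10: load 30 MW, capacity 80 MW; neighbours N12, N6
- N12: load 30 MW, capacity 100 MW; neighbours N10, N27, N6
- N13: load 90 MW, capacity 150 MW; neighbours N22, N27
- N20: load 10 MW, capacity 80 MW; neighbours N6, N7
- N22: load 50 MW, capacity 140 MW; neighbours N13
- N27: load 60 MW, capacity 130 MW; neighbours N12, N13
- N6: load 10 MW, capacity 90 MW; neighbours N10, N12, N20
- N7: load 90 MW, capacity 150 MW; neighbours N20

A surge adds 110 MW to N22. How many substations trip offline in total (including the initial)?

8

Round 1 — N22 at 160 > 140. N22 trips offline.
  N22 sheds 160 MW to N13: 160 each.
    N13: 90+160 = 250 > 150
Round 2 — N13 trips offline.
  N13 sheds 250 MW to N27: 250 each.
    N27: 60+250 = 310 > 130
Round 3 — N27 trips offline.
  N27 sheds 310 MW to N12: 310 each.
    N12: 30+310 = 340 > 100
Round 4 — N12 trips offline.
  N12 sheds 340 MW to N10, N6: 170 each.
    N10: 30+170 = 200 > 80
    N6: 10+170 = 180 > 90
Round 5 — N10, N6 trip offline.
  N10 sheds 200 MW: no online neighbours, lost.
  N6 sheds 180 MW to N20: 180 each.
    N20: 10+180 = 190 > 80
Round 6 — N20 trips offline.
  N20 sheds 190 MW to N7: 190 each.
    N7: 90+190 = 280 > 150
Round 7 — N7 trips offline.
  N7 sheds 280 MW: no online neighbours, lost.
No further trips.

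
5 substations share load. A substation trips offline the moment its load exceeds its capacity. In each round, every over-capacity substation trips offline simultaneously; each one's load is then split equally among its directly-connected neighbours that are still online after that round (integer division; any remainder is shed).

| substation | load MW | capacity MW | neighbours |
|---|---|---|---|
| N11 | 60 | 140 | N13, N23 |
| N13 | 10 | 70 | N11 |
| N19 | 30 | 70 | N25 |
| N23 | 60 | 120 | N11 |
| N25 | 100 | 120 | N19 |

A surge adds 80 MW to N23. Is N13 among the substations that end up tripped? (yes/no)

yes

Round 1 — N23 at 140 > 120. N23 trips offline.
  N23 sheds 140 MW to N11: 140 each.
    N11: 60+140 = 200 > 140
Round 2 — N11 trips offline.
  N11 sheds 200 MW to N13: 200 each.
    N13: 10+200 = 210 > 70
Round 3 — N13 trips offline.
  N13 sheds 210 MW: no online neighbours, lost.
No further trips.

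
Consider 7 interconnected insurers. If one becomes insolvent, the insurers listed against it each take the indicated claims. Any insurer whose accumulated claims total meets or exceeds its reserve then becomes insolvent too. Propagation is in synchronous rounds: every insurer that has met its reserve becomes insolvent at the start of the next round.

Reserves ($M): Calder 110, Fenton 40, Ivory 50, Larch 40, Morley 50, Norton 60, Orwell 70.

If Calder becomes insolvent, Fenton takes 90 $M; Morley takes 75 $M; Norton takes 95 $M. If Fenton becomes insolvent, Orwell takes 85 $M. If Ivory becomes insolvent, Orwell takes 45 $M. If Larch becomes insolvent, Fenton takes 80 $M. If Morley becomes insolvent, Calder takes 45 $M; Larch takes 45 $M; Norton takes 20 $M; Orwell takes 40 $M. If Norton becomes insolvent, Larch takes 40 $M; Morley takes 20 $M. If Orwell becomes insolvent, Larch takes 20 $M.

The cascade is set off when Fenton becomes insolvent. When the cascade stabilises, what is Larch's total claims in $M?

20

Round 1 — Fenton becomes insolvent (initial).
  Orwell: +85 → 85 ≥ 70
Round 2 — Orwell becomes insolvent.
  Larch: +20 → 20 < 40
No further insolvencies.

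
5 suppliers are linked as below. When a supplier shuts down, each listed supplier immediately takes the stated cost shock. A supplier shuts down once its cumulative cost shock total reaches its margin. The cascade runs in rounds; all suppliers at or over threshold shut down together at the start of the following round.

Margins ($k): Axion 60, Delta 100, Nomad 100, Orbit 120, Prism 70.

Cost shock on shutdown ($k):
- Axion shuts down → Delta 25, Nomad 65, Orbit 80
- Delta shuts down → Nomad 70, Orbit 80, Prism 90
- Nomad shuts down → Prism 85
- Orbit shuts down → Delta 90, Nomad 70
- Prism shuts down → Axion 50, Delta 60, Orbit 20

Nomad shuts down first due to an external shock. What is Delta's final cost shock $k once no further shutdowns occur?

60

Round 1 — Nomad shuts down (initial).
  Prism: +85 → 85 ≥ 70
Round 2 — Prism shuts down.
  Axion: +50 → 50 < 60
  Delta: +60 → 60 < 100
  Orbit: +20 → 20 < 120
No further shutdowns.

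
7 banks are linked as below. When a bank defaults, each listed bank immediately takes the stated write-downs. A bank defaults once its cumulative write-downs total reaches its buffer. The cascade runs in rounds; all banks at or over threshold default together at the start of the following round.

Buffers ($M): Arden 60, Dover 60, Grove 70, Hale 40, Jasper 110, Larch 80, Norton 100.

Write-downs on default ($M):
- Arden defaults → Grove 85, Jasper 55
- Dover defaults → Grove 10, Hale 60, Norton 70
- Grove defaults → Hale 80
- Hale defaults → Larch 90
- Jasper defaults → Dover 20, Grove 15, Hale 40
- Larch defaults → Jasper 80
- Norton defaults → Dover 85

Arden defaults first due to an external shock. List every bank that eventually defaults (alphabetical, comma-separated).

Arden, Grove, Hale, Jasper, Larch

Round 1 — Arden defaults (initial).
  Grove: +85 → 85 ≥ 70
  Jasper: +55 → 55 < 110
Round 2 — Grove defaults.
  Hale: +80 → 80 ≥ 40
Round 3 — Hale defaults.
  Larch: +90 → 90 ≥ 80
Round 4 — Larch defaults.
  Jasper: +80 → 135 ≥ 110
Round 5 — Jasper defaults.
  Dover: +20 → 20 < 60
No further defaults.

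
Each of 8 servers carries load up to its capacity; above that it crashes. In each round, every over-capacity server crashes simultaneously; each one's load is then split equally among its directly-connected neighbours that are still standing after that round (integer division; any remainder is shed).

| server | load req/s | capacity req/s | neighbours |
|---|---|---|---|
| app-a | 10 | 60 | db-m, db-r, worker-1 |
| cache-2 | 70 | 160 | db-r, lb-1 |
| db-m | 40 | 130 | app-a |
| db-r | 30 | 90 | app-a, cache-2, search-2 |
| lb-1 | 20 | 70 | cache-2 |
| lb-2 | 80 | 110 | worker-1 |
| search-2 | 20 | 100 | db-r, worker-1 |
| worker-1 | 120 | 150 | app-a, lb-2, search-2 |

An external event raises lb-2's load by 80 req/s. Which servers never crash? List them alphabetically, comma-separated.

db-m

Round 1 — lb-2 at 160 > 110. lb-2 crashes.
  lb-2 sheds 160 req/s to worker-1: 160 each.
    worker-1: 120+160 = 280 > 150
Round 2 — worker-1 crashes.
  worker-1 sheds 280 req/s to app-a, search-2: 140 each.
    app-a: 10+140 = 150 > 60
    search-2: 20+140 = 160 > 100
Round 3 — app-a, search-2 crash.
  app-a sheds 150 req/s to db-m, db-r: 75 each.
    db-m: 40+75 = 115 ≤ 130
    db-r: 30+75 = 105 > 90
  search-2 sheds 160 req/s to db-r: 160 each.
    db-r: 105+160 = 265 > 90
Round 4 — db-r crashes.
  db-r sheds 265 req/s to cache-2: 265 each.
    cache-2: 70+265 = 335 > 160
Round 5 — cache-2 crashes.
  cache-2 sheds 335 req/s to lb-1: 335 each.
    lb-1: 20+335 = 355 > 70
Round 6 — lb-1 crashes.
  lb-1 sheds 355 req/s: no online neighbours, lost.
No further crashes.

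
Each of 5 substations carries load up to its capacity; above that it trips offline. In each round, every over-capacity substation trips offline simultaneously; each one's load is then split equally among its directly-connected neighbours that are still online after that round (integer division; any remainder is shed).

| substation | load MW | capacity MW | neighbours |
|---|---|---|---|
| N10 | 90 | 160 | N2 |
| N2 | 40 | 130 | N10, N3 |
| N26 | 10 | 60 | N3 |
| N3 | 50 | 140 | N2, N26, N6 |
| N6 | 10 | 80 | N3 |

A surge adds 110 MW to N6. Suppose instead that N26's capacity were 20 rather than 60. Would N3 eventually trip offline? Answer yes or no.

With N26's capacity at 20:
Round 1 — N6 at 120 > 80. N6 trips offline.
  N6 sheds 120 MW to N3: 120 each.
    N3: 50+120 = 170 > 140
Round 2 — N3 trips offline.
  N3 sheds 170 MW to N2, N26: 85 each.
    N2: 40+85 = 125 ≤ 130
    N26: 10+85 = 95 > 20
Round 3 — N26 trips offline.
  N26 sheds 95 MW: no online neighbours, lost.
No further trips.

yes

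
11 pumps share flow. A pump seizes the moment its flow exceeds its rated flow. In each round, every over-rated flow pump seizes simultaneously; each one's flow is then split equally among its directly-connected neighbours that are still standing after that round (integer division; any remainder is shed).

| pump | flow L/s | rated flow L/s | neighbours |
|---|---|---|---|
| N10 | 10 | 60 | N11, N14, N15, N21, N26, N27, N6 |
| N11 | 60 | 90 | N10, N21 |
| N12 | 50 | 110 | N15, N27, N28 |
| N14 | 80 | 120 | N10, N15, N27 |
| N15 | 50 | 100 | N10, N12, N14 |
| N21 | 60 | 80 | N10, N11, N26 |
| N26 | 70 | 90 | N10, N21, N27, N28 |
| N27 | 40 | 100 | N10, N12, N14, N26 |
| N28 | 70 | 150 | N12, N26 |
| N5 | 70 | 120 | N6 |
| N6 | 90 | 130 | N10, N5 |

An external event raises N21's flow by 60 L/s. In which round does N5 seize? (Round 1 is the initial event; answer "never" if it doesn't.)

Round 1 — N21 at 120 > 80. N21 seizes.
  N21 sheds 120 L/s to N10, N11, N26: 40 each.
    N10: 10+40 = 50 ≤ 60
    N11: 60+40 = 100 > 90
    N26: 70+40 = 110 > 90
Round 2 — N11, N26 seize.
  N11 sheds 100 L/s to N10: 100 each.
    N10: 50+100 = 150 > 60
  N26 sheds 110 L/s to N10, N27, N28: 36 each (2 lost).
    N10: 150+36 = 186 > 60
    N27: 40+36 = 76 ≤ 100
    N28: 70+36 = 106 ≤ 150
Round 3 — N10 seizes.
  N10 sheds 186 L/s to N14, N15, N27, N6: 46 each (2 lost).
    N14: 80+46 = 126 > 120
    N15: 50+46 = 96 ≤ 100
    N27: 76+46 = 122 > 100
    N6: 90+46 = 136 > 130
Round 4 — N14, N27, N6 seize.
  N14 sheds 126 L/s to N15: 126 each.
    N15: 96+126 = 222 > 100
  N27 sheds 122 L/s to N12: 122 each.
    N12: 50+122 = 172 > 110
  N6 sheds 136 L/s to N5: 136 each.
    N5: 70+136 = 206 > 120
Round 5 — N12, N15, N5 seize.
  N12 sheds 172 L/s to N28: 172 each.
    N28: 106+172 = 278 > 150
  N15 sheds 222 L/s: no online neighbours, lost.
  N5 sheds 206 L/s: no online neighbours, lost.
Round 6 — N28 seizes.
  N28 sheds 278 L/s: no online neighbours, lost.
No further seizures.

5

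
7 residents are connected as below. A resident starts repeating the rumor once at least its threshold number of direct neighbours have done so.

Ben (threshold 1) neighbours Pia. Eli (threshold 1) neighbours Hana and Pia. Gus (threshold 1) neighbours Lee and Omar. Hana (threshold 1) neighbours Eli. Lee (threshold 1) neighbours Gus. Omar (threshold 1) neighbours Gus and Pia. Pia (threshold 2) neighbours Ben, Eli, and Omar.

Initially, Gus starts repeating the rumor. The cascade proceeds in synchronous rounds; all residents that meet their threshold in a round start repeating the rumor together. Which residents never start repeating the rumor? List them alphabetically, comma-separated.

Round 1 — Gus starts repeating the rumor (initial).
Round 2 — checking thresholds:
  Lee: 1 of 1 neighbours ≥ 1, starts repeating the rumor.
  Omar: 1 of 2 neighbours ≥ 1, starts repeating the rumor.
Round 3 — no new spreads; cascade stops.

Ben, Eli, Hana, Pia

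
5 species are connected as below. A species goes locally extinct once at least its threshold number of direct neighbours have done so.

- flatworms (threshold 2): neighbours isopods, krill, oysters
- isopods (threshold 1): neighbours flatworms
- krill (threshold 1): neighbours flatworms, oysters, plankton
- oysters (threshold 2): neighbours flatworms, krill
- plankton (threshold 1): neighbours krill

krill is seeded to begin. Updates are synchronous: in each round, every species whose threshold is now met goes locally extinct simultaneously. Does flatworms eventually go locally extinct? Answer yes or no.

Round 1 — krill goes locally extinct (initial).
Round 2 — checking thresholds:
  flatworms: 1 of 3 neighbours < 2, not yet.
  oysters: 1 of 2 neighbours < 2, not yet.
  plankton: 1 of 1 neighbours ≥ 1, goes locally extinct.
Round 3 — no new extinctions; cascade stops.

no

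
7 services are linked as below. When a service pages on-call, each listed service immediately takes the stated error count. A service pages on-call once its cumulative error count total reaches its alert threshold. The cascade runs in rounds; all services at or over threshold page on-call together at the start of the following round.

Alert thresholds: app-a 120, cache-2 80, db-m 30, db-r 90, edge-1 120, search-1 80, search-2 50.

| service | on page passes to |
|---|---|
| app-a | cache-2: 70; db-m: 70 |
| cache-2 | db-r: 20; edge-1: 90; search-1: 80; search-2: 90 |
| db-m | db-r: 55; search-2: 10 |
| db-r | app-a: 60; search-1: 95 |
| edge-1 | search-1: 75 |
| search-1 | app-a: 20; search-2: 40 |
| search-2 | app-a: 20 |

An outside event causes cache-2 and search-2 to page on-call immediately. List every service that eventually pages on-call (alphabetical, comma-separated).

Round 1 — cache-2, search-2 page on-call (initial).
  app-a: +20 → 20 < 120
  db-r: +20 → 20 < 90
  edge-1: +90 → 90 < 120
  search-1: +80 → 80 ≥ 80
Round 2 — search-1 pages on-call.
  app-a: +20 → 40 < 120
No further pages.

cache-2, search-1, search-2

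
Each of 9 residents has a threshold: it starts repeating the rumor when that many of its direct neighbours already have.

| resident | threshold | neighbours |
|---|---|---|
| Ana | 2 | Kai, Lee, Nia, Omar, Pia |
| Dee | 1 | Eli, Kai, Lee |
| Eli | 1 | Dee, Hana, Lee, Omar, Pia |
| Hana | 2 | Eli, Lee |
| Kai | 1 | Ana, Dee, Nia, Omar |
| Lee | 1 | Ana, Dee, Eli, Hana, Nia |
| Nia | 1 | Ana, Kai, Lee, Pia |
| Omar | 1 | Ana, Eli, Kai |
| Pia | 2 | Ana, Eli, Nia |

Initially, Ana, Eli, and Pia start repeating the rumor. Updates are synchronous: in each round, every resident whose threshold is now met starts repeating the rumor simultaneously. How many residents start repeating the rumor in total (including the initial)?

Round 1 — Ana, Eli, Pia start repeating the rumor (initial).
Round 2 — checking thresholds:
  Dee: 1 of 3 neighbours ≥ 1, starts repeating the rumor.
  Hana: 1 of 2 neighbours < 2, below threshold.
  Kai: 1 of 4 neighbours ≥ 1, starts repeating the rumor.
  Lee: 2 of 5 neighbours ≥ 1, starts repeating the rumor.
  Nia: 2 of 4 neighbours ≥ 1, starts repeating the rumor.
  Omar: 2 of 3 neighbours ≥ 1, starts repeating the rumor.
Round 3 — checking thresholds:
  Hana: 2 of 2 neighbours ≥ 2, starts repeating the rumor.
Round 4 — no new spreads; cascade stops.

9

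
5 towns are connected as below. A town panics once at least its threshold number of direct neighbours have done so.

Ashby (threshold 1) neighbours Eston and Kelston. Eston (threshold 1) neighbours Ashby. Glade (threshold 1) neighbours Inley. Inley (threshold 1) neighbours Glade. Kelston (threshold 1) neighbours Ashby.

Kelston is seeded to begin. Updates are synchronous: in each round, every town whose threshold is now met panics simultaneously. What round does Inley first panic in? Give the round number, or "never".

never

Round 1 — Kelston panics (initial).
Round 2 — checking thresholds:
  Ashby: 1 of 2 neighbours ≥ 1, panics.
Round 3 — checking thresholds:
  Eston: 1 of 1 neighbours ≥ 1, panics.
Round 4 — no new panics; cascade stops.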